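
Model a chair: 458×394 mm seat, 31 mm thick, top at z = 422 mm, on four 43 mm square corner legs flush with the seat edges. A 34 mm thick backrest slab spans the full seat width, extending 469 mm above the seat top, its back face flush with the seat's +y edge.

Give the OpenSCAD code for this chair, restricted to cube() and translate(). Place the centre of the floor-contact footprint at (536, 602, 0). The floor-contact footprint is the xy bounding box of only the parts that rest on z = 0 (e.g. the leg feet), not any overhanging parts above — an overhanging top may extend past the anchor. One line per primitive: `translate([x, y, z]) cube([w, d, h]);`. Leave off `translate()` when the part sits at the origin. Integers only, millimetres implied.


// leg_h = 422 - 31 = 391
translate([307, 405, 391]) cube([458, 394, 31]);
translate([307, 405, 0]) cube([43, 43, 391]);
translate([722, 405, 0]) cube([43, 43, 391]);
translate([307, 756, 0]) cube([43, 43, 391]);
translate([722, 756, 0]) cube([43, 43, 391]);
translate([307, 765, 422]) cube([458, 34, 469]);


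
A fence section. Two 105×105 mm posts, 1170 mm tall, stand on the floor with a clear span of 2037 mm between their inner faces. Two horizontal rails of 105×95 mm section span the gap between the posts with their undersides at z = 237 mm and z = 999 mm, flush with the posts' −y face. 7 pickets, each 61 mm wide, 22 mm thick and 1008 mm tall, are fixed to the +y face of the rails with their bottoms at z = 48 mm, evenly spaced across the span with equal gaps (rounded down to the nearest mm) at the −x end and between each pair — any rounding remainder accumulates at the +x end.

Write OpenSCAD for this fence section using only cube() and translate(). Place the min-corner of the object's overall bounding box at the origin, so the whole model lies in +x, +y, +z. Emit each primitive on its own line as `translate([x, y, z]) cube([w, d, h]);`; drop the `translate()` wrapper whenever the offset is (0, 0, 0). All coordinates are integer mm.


cube([105, 105, 1170]);
translate([2142, 0, 0]) cube([105, 105, 1170]);
translate([105, 0, 237]) cube([2037, 105, 95]);
translate([105, 0, 999]) cube([2037, 105, 95]);
translate([306, 105, 48]) cube([61, 22, 1008]);
translate([568, 105, 48]) cube([61, 22, 1008]);
translate([830, 105, 48]) cube([61, 22, 1008]);
translate([1092, 105, 48]) cube([61, 22, 1008]);
translate([1354, 105, 48]) cube([61, 22, 1008]);
translate([1616, 105, 48]) cube([61, 22, 1008]);
translate([1878, 105, 48]) cube([61, 22, 1008]);


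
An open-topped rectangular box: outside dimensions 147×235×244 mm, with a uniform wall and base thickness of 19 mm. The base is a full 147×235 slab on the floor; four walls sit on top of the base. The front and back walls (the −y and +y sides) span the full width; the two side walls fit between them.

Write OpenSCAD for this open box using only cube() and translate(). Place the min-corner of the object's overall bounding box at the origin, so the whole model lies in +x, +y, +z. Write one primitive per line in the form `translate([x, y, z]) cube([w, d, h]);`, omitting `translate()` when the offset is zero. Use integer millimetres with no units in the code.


cube([147, 235, 19]);
translate([0, 0, 19]) cube([147, 19, 225]);
translate([0, 216, 19]) cube([147, 19, 225]);
translate([0, 19, 19]) cube([19, 197, 225]);
translate([128, 19, 19]) cube([19, 197, 225]);


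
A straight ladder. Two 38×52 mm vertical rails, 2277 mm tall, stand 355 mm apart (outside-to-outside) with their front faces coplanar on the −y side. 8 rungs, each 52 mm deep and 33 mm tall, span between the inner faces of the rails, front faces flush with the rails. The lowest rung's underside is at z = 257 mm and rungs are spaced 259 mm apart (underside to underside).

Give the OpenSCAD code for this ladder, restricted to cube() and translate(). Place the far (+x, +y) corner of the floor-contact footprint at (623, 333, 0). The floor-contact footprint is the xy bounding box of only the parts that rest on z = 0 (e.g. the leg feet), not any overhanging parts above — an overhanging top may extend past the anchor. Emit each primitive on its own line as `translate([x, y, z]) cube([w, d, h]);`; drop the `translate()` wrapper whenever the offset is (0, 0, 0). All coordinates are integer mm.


translate([268, 281, 0]) cube([38, 52, 2277]);
translate([585, 281, 0]) cube([38, 52, 2277]);
translate([306, 281, 257]) cube([279, 52, 33]);
translate([306, 281, 516]) cube([279, 52, 33]);
translate([306, 281, 775]) cube([279, 52, 33]);
translate([306, 281, 1034]) cube([279, 52, 33]);
translate([306, 281, 1293]) cube([279, 52, 33]);
translate([306, 281, 1552]) cube([279, 52, 33]);
translate([306, 281, 1811]) cube([279, 52, 33]);
translate([306, 281, 2070]) cube([279, 52, 33]);


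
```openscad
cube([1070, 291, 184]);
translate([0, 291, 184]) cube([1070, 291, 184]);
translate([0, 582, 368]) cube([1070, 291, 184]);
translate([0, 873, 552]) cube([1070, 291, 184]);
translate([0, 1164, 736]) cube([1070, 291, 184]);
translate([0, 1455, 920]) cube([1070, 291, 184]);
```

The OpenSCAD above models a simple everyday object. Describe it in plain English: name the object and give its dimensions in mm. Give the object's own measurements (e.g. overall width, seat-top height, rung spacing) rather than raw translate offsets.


A straight staircase of 6 solid steps. Each step is 1070 mm wide (x), 291 mm deep (y, the going) and 184 mm tall (the rise). The first step rests on the floor; each subsequent step sits one going further in +y and one rise higher in +z, directly behind and above the previous step with no overlap.


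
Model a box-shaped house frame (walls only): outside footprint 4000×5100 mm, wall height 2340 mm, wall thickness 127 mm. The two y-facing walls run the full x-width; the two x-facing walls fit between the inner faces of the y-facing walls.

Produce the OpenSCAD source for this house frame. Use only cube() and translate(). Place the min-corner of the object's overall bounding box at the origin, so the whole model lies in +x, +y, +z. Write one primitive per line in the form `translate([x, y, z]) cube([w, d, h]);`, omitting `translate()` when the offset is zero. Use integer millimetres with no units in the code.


cube([4000, 127, 2340]);
translate([0, 4973, 0]) cube([4000, 127, 2340]);
translate([0, 127, 0]) cube([127, 4846, 2340]);
translate([3873, 127, 0]) cube([127, 4846, 2340]);


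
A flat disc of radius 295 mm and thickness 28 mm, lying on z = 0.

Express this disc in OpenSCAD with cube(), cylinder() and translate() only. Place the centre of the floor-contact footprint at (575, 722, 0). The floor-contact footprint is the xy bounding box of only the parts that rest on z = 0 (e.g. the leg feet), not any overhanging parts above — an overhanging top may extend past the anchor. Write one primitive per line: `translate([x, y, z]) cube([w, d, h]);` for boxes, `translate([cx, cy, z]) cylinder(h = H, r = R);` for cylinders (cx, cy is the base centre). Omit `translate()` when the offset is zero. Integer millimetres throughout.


translate([575, 722, 0]) cylinder(h = 28, r = 295);


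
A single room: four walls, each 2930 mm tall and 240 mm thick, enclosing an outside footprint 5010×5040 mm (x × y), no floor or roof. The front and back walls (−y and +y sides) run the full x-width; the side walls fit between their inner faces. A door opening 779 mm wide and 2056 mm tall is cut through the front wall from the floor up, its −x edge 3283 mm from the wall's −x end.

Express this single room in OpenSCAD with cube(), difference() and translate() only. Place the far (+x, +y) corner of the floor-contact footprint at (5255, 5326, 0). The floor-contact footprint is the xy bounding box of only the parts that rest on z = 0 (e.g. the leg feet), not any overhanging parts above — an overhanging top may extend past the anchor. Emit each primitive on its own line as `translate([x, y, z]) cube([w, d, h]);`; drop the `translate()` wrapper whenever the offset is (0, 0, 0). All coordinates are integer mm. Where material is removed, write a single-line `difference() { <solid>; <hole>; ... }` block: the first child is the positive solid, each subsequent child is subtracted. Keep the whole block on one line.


difference() { translate([245, 286, 0]) cube([5010, 240, 2930]); translate([3528, 286, 0]) cube([779, 240, 2056]); }
translate([245, 5086, 0]) cube([5010, 240, 2930]);
translate([245, 526, 0]) cube([240, 4560, 2930]);
translate([5015, 526, 0]) cube([240, 4560, 2930]);


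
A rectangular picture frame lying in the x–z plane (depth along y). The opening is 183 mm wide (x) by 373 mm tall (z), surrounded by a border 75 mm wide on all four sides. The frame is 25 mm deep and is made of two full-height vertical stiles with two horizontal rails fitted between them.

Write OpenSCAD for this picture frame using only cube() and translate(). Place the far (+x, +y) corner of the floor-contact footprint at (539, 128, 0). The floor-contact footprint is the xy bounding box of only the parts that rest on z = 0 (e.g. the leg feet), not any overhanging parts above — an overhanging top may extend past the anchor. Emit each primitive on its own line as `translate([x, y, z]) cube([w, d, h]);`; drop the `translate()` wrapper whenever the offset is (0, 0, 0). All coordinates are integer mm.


translate([206, 103, 0]) cube([75, 25, 523]);
translate([464, 103, 0]) cube([75, 25, 523]);
translate([281, 103, 0]) cube([183, 25, 75]);
translate([281, 103, 448]) cube([183, 25, 75]);


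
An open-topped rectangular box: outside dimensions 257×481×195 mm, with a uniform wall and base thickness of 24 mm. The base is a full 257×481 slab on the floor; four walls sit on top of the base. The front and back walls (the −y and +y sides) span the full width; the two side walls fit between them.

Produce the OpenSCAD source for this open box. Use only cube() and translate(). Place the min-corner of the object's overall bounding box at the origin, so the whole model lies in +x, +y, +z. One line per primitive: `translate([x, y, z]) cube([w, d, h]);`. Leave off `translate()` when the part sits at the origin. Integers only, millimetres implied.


cube([257, 481, 24]);
translate([0, 0, 24]) cube([257, 24, 171]);
translate([0, 457, 24]) cube([257, 24, 171]);
translate([0, 24, 24]) cube([24, 433, 171]);
translate([233, 24, 24]) cube([24, 433, 171]);


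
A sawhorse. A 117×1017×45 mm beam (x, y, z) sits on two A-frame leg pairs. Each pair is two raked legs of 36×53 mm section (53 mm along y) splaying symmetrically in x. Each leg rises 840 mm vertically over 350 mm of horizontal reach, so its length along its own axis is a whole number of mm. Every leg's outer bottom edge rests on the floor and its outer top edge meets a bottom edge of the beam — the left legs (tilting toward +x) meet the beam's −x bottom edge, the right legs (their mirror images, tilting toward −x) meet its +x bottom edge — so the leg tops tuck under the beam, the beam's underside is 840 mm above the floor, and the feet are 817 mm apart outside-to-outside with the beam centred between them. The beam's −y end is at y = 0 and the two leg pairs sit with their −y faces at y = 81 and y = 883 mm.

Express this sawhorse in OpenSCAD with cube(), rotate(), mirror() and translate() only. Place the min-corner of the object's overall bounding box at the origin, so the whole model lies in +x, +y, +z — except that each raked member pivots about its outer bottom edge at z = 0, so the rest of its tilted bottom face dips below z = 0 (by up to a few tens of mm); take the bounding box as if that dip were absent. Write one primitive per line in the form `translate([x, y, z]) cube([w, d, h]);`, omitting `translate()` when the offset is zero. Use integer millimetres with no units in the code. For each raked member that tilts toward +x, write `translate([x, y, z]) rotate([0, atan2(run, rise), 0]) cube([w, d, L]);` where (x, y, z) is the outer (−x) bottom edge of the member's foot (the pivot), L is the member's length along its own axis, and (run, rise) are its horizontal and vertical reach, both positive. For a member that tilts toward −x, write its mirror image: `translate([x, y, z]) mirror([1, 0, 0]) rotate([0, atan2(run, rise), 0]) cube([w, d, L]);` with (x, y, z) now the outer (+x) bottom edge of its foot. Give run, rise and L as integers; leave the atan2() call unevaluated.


// leg length = √(350² + 840²) = 910
// right-leg outer foot x = 2·350 + 117 = 817
// beam min-corner = (350, 0, 840)
translate([350, 0, 840]) cube([117, 1017, 45]);
translate([0, 81, 0]) rotate([0, atan2(350, 840), 0]) cube([36, 53, 910]);
translate([817, 81, 0]) mirror([1, 0, 0]) rotate([0, atan2(350, 840), 0]) cube([36, 53, 910]);
translate([0, 883, 0]) rotate([0, atan2(350, 840), 0]) cube([36, 53, 910]);
translate([817, 883, 0]) mirror([1, 0, 0]) rotate([0, atan2(350, 840), 0]) cube([36, 53, 910]);


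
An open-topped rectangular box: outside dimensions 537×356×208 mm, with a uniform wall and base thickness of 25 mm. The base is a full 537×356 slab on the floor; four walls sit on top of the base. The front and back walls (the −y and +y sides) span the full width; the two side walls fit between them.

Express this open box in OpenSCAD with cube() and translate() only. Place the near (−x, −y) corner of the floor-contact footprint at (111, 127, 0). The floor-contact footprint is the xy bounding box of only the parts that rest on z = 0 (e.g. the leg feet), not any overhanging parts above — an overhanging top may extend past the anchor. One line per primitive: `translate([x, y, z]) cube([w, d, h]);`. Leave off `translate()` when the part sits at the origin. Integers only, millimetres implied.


translate([111, 127, 0]) cube([537, 356, 25]);
translate([111, 127, 25]) cube([537, 25, 183]);
translate([111, 458, 25]) cube([537, 25, 183]);
translate([111, 152, 25]) cube([25, 306, 183]);
translate([623, 152, 25]) cube([25, 306, 183]);


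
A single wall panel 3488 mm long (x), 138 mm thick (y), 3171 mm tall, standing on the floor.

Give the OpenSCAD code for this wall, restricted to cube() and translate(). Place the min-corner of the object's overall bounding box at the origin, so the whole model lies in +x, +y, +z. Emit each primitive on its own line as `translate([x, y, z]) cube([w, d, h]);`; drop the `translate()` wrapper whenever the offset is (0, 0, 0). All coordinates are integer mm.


cube([3488, 138, 3171]);


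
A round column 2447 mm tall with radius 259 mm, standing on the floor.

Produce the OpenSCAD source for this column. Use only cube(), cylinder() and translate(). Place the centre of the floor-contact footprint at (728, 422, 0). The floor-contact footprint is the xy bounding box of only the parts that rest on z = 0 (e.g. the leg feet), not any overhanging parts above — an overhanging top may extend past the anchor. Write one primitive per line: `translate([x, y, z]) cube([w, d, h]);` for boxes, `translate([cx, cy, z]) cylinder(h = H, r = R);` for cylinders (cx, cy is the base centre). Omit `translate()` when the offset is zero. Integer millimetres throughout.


translate([728, 422, 0]) cylinder(h = 2447, r = 259);


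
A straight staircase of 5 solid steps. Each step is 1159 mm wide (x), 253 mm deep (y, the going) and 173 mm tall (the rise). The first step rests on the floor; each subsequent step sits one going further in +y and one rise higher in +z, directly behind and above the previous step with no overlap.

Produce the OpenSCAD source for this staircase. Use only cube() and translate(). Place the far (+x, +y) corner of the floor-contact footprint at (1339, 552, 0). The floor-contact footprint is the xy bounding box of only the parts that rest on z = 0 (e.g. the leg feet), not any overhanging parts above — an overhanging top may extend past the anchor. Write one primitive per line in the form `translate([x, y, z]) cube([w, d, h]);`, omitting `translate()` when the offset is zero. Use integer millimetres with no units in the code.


translate([180, 299, 0]) cube([1159, 253, 173]);
translate([180, 552, 173]) cube([1159, 253, 173]);
translate([180, 805, 346]) cube([1159, 253, 173]);
translate([180, 1058, 519]) cube([1159, 253, 173]);
translate([180, 1311, 692]) cube([1159, 253, 173]);


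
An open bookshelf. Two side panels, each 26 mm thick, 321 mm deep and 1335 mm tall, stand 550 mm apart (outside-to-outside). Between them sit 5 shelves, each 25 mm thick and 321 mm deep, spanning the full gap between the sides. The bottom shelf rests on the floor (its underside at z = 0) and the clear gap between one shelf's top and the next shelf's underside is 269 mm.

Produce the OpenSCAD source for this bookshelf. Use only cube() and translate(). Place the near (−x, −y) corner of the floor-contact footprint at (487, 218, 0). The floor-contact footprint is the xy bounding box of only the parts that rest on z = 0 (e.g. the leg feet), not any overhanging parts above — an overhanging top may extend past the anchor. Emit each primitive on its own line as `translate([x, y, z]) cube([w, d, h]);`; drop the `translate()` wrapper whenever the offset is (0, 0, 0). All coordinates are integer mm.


translate([487, 218, 0]) cube([26, 321, 1335]);
translate([1011, 218, 0]) cube([26, 321, 1335]);
translate([513, 218, 0]) cube([498, 321, 25]);
translate([513, 218, 294]) cube([498, 321, 25]);
translate([513, 218, 588]) cube([498, 321, 25]);
translate([513, 218, 882]) cube([498, 321, 25]);
translate([513, 218, 1176]) cube([498, 321, 25]);


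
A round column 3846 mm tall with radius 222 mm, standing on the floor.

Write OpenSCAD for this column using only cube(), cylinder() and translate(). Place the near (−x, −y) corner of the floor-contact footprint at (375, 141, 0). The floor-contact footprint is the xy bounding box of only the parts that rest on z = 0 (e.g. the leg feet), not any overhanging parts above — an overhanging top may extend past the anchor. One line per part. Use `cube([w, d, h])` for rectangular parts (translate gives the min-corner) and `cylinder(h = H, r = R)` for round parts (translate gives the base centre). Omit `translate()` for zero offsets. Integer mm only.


translate([597, 363, 0]) cylinder(h = 3846, r = 222);


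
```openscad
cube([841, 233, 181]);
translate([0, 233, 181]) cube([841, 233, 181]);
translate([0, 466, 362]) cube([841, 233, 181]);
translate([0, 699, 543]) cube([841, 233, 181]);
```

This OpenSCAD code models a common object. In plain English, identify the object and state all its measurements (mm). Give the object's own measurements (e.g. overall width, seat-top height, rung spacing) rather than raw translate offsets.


A straight staircase of 4 solid steps. Each step is 841 mm wide (x), 233 mm deep (y, the going) and 181 mm tall (the rise). The first step rests on the floor; each subsequent step sits one going further in +y and one rise higher in +z, directly behind and above the previous step with no overlap.


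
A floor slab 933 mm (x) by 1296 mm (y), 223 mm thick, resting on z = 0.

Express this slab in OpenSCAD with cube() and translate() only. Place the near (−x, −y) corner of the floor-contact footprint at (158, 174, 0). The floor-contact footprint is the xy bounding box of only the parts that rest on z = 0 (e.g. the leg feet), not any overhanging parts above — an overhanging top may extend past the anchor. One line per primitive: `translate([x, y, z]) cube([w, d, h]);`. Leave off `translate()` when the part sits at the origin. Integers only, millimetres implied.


translate([158, 174, 0]) cube([933, 1296, 223]);


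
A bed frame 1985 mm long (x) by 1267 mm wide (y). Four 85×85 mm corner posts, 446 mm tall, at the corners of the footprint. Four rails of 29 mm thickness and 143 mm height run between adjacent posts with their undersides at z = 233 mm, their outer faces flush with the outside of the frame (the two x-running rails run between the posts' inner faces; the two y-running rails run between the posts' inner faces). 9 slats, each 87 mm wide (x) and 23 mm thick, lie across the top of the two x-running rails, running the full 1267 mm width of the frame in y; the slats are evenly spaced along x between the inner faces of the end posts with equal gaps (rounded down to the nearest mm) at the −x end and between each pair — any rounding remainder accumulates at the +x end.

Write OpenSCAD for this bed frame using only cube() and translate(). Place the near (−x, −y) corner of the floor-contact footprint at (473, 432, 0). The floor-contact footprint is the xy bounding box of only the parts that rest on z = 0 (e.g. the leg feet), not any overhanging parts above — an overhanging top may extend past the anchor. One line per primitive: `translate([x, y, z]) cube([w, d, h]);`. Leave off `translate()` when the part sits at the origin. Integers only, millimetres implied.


// slat z = rail_z + rail_h = 233 + 143 = 376
// slat gap = ⌊(1815 − 9·87) / 10⌋ = 103
translate([473, 432, 0]) cube([85, 85, 446]);
translate([473, 1614, 0]) cube([85, 85, 446]);
translate([2373, 432, 0]) cube([85, 85, 446]);
translate([2373, 1614, 0]) cube([85, 85, 446]);
translate([558, 432, 233]) cube([1815, 29, 143]);
translate([558, 1670, 233]) cube([1815, 29, 143]);
translate([473, 517, 233]) cube([29, 1097, 143]);
translate([2429, 517, 233]) cube([29, 1097, 143]);
translate([661, 432, 376]) cube([87, 1267, 23]);
translate([851, 432, 376]) cube([87, 1267, 23]);
translate([1041, 432, 376]) cube([87, 1267, 23]);
translate([1231, 432, 376]) cube([87, 1267, 23]);
translate([1421, 432, 376]) cube([87, 1267, 23]);
translate([1611, 432, 376]) cube([87, 1267, 23]);
translate([1801, 432, 376]) cube([87, 1267, 23]);
translate([1991, 432, 376]) cube([87, 1267, 23]);
translate([2181, 432, 376]) cube([87, 1267, 23]);


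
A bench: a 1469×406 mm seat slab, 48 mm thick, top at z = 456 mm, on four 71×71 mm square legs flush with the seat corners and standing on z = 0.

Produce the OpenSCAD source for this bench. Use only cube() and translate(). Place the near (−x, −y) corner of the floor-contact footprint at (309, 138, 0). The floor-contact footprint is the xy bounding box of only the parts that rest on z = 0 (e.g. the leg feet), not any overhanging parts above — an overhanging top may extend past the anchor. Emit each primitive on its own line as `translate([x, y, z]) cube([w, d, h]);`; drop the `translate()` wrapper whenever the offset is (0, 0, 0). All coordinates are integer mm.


// leg_h = 456 − 48 = 408
translate([309, 138, 408]) cube([1469, 406, 48]);
translate([309, 138, 0]) cube([71, 71, 408]);
translate([309, 473, 0]) cube([71, 71, 408]);
translate([1707, 138, 0]) cube([71, 71, 408]);
translate([1707, 473, 0]) cube([71, 71, 408]);


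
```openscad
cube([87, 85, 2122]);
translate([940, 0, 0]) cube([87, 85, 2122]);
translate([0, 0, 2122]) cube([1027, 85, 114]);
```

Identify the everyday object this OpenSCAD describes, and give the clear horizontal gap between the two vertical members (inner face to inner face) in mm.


A door frame. The clear opening width is 853 mm.

Two 2122 mm tall posts with a header on top — a door frame. The left jamb is 87 mm wide at x = 0; the right jamb starts at x = 940. The clear opening is 940 − 87 = 853 mm.


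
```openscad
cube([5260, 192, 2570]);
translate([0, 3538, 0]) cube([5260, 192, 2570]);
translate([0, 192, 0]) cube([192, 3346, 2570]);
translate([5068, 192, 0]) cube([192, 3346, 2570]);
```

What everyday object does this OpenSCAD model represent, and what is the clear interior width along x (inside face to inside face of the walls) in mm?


A house (or room) frame. The interior width is 4876 mm.

Four 2570 mm walls enclosing a rectangle with no floor or roof — a room or house frame. Outside width is 5260 mm and wall thickness is 192 mm, so the interior width is 5260 − 2 × 192 = 4876 mm.


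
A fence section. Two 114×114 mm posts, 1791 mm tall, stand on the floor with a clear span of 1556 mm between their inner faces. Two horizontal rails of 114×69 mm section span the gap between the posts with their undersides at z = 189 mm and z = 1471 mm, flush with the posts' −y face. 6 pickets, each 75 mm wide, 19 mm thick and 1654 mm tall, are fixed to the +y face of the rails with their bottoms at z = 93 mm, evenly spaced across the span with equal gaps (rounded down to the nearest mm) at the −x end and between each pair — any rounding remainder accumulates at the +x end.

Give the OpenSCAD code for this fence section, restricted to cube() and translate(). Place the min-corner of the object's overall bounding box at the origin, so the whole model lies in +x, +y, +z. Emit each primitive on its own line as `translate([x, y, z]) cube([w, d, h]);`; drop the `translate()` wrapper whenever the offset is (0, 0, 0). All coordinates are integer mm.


cube([114, 114, 1791]);
translate([1670, 0, 0]) cube([114, 114, 1791]);
translate([114, 0, 189]) cube([1556, 114, 69]);
translate([114, 0, 1471]) cube([1556, 114, 69]);
translate([272, 114, 93]) cube([75, 19, 1654]);
translate([505, 114, 93]) cube([75, 19, 1654]);
translate([738, 114, 93]) cube([75, 19, 1654]);
translate([971, 114, 93]) cube([75, 19, 1654]);
translate([1204, 114, 93]) cube([75, 19, 1654]);
translate([1437, 114, 93]) cube([75, 19, 1654]);


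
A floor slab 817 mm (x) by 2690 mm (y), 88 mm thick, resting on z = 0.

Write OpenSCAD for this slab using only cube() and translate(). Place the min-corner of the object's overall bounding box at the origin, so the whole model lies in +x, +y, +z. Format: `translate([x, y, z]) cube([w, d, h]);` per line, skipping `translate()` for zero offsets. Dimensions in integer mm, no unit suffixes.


cube([817, 2690, 88]);


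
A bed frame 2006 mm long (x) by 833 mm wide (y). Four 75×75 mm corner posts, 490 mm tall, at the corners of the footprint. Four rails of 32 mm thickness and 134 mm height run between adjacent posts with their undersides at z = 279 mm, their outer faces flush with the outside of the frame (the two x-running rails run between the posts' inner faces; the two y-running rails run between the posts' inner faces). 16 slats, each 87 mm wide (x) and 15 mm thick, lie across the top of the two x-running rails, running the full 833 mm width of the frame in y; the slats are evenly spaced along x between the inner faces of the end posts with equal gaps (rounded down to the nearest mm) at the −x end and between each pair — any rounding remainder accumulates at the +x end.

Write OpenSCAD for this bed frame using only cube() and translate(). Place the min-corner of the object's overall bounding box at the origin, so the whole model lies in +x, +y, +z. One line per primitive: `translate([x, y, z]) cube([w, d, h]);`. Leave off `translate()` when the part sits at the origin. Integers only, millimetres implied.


// slat z = rail_z + rail_h = 279 + 134 = 413
// slat gap = ⌊(1856 − 16·87) / 17⌋ = 27
cube([75, 75, 490]);
translate([0, 758, 0]) cube([75, 75, 490]);
translate([1931, 0, 0]) cube([75, 75, 490]);
translate([1931, 758, 0]) cube([75, 75, 490]);
translate([75, 0, 279]) cube([1856, 32, 134]);
translate([75, 801, 279]) cube([1856, 32, 134]);
translate([0, 75, 279]) cube([32, 683, 134]);
translate([1974, 75, 279]) cube([32, 683, 134]);
translate([102, 0, 413]) cube([87, 833, 15]);
translate([216, 0, 413]) cube([87, 833, 15]);
translate([330, 0, 413]) cube([87, 833, 15]);
translate([444, 0, 413]) cube([87, 833, 15]);
translate([558, 0, 413]) cube([87, 833, 15]);
translate([672, 0, 413]) cube([87, 833, 15]);
translate([786, 0, 413]) cube([87, 833, 15]);
translate([900, 0, 413]) cube([87, 833, 15]);
translate([1014, 0, 413]) cube([87, 833, 15]);
translate([1128, 0, 413]) cube([87, 833, 15]);
translate([1242, 0, 413]) cube([87, 833, 15]);
translate([1356, 0, 413]) cube([87, 833, 15]);
translate([1470, 0, 413]) cube([87, 833, 15]);
translate([1584, 0, 413]) cube([87, 833, 15]);
translate([1698, 0, 413]) cube([87, 833, 15]);
translate([1812, 0, 413]) cube([87, 833, 15]);


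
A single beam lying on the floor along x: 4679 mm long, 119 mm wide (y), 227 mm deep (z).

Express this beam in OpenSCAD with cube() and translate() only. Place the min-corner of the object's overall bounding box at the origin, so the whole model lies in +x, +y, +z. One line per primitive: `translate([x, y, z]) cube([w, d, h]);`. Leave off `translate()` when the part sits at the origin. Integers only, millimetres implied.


cube([4679, 119, 227]);


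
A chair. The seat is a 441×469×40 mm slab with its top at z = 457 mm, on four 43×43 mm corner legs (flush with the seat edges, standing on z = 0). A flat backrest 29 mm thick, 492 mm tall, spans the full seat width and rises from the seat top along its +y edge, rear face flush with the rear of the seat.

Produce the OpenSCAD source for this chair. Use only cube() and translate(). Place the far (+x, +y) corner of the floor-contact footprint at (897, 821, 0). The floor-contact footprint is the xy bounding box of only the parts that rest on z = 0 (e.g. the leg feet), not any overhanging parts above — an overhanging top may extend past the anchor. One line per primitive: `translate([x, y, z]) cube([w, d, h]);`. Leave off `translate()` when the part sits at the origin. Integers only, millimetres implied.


translate([456, 352, 417]) cube([441, 469, 40]);
translate([456, 352, 0]) cube([43, 43, 417]);
translate([854, 352, 0]) cube([43, 43, 417]);
translate([456, 778, 0]) cube([43, 43, 417]);
translate([854, 778, 0]) cube([43, 43, 417]);
translate([456, 792, 457]) cube([441, 29, 492]);


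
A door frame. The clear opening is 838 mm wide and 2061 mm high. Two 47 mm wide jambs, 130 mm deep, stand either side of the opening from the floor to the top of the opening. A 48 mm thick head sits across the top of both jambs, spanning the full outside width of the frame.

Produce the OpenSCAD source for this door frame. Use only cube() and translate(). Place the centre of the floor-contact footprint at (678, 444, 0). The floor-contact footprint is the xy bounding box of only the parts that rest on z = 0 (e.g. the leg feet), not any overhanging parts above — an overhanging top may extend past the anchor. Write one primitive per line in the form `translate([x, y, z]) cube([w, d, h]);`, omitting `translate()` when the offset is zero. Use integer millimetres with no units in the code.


translate([212, 379, 0]) cube([47, 130, 2061]);
translate([1097, 379, 0]) cube([47, 130, 2061]);
translate([212, 379, 2061]) cube([932, 130, 48]);


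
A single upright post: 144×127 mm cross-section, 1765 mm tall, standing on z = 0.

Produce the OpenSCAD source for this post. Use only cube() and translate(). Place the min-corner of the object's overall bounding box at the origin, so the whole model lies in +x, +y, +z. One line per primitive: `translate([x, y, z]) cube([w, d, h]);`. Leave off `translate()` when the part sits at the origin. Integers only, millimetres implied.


cube([144, 127, 1765]);


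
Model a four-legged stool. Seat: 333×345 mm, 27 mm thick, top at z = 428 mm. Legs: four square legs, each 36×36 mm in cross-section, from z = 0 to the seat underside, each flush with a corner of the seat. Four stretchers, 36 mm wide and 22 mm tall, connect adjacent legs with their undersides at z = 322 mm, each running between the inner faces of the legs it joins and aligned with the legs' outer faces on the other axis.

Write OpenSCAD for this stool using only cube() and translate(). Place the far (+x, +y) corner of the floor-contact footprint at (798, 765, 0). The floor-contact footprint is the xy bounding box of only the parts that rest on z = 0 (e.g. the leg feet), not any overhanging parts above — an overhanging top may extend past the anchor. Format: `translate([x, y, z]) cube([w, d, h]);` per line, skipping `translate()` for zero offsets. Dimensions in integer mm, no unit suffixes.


translate([465, 420, 401]) cube([333, 345, 27]);
translate([465, 420, 0]) cube([36, 36, 401]);
translate([762, 420, 0]) cube([36, 36, 401]);
translate([465, 729, 0]) cube([36, 36, 401]);
translate([762, 729, 0]) cube([36, 36, 401]);
translate([501, 420, 322]) cube([261, 36, 22]);
translate([501, 729, 322]) cube([261, 36, 22]);
translate([465, 456, 322]) cube([36, 273, 22]);
translate([762, 456, 322]) cube([36, 273, 22]);


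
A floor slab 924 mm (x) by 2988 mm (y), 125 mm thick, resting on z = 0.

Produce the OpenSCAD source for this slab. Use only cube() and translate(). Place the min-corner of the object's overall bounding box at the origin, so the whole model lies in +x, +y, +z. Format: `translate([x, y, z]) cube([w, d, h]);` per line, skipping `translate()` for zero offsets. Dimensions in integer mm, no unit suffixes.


cube([924, 2988, 125]);


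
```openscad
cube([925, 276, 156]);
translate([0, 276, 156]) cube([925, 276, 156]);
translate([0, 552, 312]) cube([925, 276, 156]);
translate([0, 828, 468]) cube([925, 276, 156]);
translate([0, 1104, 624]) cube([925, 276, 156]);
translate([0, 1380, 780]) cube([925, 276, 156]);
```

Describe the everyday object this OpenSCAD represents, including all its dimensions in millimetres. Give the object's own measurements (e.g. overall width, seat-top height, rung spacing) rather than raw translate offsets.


A straight staircase of 6 solid steps. Each step is 925 mm wide (x), 276 mm deep (y, the going) and 156 mm tall (the rise). The first step rests on the floor; each subsequent step sits one going further in +y and one rise higher in +z, directly behind and above the previous step with no overlap.


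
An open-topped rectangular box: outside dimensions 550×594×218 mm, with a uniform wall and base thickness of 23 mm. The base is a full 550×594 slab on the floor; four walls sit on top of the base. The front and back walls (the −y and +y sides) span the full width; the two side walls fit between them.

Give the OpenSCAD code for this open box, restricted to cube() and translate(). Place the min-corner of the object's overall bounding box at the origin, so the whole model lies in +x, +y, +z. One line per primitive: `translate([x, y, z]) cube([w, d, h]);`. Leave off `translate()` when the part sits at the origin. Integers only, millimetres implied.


cube([550, 594, 23]);
translate([0, 0, 23]) cube([550, 23, 195]);
translate([0, 571, 23]) cube([550, 23, 195]);
translate([0, 23, 23]) cube([23, 548, 195]);
translate([527, 23, 23]) cube([23, 548, 195]);


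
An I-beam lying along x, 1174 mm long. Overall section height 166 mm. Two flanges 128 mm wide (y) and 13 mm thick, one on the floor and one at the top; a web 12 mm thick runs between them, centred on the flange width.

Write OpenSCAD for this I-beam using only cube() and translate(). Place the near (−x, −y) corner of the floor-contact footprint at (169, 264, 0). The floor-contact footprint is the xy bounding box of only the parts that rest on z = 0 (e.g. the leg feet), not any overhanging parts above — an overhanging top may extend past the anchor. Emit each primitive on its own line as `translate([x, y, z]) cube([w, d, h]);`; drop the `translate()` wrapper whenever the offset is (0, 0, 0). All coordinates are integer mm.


translate([169, 264, 0]) cube([1174, 128, 13]);
translate([169, 322, 13]) cube([1174, 12, 140]);
translate([169, 264, 153]) cube([1174, 128, 13]);


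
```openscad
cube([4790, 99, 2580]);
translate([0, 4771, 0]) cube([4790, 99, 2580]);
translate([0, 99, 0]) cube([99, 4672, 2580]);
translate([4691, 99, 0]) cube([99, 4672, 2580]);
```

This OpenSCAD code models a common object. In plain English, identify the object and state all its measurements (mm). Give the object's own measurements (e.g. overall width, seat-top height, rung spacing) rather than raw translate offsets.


The wall frame of a small rectangular building: four walls, each 2580 mm tall and 99 mm thick, enclosing a footprint 4790 mm (x) by 4870 mm (y) outside-to-outside, with no floor or roof. The front and back walls (the −y and +y sides) span the full width; the two side walls fit between them.


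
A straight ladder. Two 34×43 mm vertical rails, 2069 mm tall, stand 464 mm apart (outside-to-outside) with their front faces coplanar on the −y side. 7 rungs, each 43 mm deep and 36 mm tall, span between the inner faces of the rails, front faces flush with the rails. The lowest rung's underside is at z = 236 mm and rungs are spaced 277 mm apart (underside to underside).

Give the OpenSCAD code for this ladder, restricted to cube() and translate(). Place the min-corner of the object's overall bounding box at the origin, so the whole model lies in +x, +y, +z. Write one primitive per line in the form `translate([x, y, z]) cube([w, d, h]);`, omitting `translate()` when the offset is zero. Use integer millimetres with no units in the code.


// rung span = 464 - 2*34 = 396
// rung[k] z = 236 + k*277
cube([34, 43, 2069]);
translate([430, 0, 0]) cube([34, 43, 2069]);
translate([34, 0, 236]) cube([396, 43, 36]);
translate([34, 0, 513]) cube([396, 43, 36]);
translate([34, 0, 790]) cube([396, 43, 36]);
translate([34, 0, 1067]) cube([396, 43, 36]);
translate([34, 0, 1344]) cube([396, 43, 36]);
translate([34, 0, 1621]) cube([396, 43, 36]);
translate([34, 0, 1898]) cube([396, 43, 36]);


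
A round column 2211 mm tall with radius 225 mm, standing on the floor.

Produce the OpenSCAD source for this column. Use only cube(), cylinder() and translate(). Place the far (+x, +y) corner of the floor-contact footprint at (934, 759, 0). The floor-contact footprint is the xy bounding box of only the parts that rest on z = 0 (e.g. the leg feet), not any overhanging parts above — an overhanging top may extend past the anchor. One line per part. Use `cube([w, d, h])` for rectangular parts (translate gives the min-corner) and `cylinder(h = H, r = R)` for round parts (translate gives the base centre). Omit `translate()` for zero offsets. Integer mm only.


translate([709, 534, 0]) cylinder(h = 2211, r = 225);


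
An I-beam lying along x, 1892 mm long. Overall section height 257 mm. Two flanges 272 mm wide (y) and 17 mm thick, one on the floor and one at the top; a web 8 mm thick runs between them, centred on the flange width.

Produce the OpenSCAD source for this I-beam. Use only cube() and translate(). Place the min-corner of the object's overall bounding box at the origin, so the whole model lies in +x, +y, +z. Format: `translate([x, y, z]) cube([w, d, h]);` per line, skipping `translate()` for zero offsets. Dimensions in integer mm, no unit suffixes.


cube([1892, 272, 17]);
translate([0, 132, 17]) cube([1892, 8, 223]);
translate([0, 0, 240]) cube([1892, 272, 17]);


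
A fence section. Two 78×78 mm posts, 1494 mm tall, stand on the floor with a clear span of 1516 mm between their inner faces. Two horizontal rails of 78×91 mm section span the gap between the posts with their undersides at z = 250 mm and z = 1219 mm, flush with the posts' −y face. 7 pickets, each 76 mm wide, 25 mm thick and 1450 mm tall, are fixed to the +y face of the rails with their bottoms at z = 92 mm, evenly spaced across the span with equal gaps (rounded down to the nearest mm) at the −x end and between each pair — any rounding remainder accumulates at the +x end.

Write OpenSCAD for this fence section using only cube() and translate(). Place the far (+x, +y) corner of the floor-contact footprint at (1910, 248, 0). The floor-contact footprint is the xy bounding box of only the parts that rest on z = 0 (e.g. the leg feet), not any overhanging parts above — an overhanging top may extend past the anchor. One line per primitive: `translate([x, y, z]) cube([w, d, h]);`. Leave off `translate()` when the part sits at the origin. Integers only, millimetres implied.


translate([238, 170, 0]) cube([78, 78, 1494]);
translate([1832, 170, 0]) cube([78, 78, 1494]);
translate([316, 170, 250]) cube([1516, 78, 91]);
translate([316, 170, 1219]) cube([1516, 78, 91]);
translate([439, 248, 92]) cube([76, 25, 1450]);
translate([638, 248, 92]) cube([76, 25, 1450]);
translate([837, 248, 92]) cube([76, 25, 1450]);
translate([1036, 248, 92]) cube([76, 25, 1450]);
translate([1235, 248, 92]) cube([76, 25, 1450]);
translate([1434, 248, 92]) cube([76, 25, 1450]);
translate([1633, 248, 92]) cube([76, 25, 1450]);


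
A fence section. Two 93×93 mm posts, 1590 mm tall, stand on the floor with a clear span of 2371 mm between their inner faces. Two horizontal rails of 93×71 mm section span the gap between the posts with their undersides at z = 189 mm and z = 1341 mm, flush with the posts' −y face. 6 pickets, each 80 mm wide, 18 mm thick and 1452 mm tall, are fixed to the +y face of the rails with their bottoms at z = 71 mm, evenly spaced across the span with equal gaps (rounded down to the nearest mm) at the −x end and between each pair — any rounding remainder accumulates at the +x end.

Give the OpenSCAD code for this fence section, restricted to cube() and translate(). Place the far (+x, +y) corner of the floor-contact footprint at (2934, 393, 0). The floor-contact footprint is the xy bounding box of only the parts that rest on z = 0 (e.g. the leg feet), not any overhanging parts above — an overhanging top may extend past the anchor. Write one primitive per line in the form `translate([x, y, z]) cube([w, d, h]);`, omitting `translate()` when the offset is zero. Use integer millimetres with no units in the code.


translate([377, 300, 0]) cube([93, 93, 1590]);
translate([2841, 300, 0]) cube([93, 93, 1590]);
translate([470, 300, 189]) cube([2371, 93, 71]);
translate([470, 300, 1341]) cube([2371, 93, 71]);
translate([740, 393, 71]) cube([80, 18, 1452]);
translate([1090, 393, 71]) cube([80, 18, 1452]);
translate([1440, 393, 71]) cube([80, 18, 1452]);
translate([1790, 393, 71]) cube([80, 18, 1452]);
translate([2140, 393, 71]) cube([80, 18, 1452]);
translate([2490, 393, 71]) cube([80, 18, 1452]);
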